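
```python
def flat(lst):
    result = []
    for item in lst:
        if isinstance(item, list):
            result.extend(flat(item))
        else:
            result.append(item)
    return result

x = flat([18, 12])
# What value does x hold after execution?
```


flat([18, 12])
Processing each element:
  18 is not a list -> append 18
  12 is not a list -> append 12
= [18, 12]


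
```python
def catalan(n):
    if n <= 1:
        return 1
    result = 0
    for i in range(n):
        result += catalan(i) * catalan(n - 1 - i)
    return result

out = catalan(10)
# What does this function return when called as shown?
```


catalan(10)
= sum of catalan(i) * catalan(10-1-i) for i in 0..9
First compute sub-values bottom-up:
  catalan(0) = 1, catalan(1) = 1
  catalan(2) = 1*1 + 1*1 = 2
  catalan(3) = 1*2 + 1*1 + 2*1 = 5
  catalan(4) = 1*5 + 1*2 + 2*1 + 5*1 = 14
  catalan(5) = 1*14 + 1*5 + 2*2 + 5*1 + 14*1 = 42
  catalan(6) = 1*42 + 1*14 + 2*5 + 5*2 + 14*1 + 42*1 = 132
  catalan(7) = 1*132 + 1*42 + 2*14 + 5*5 + 14*2 + 42*1 + 132*1 = 429
  catalan(8) = 1*429 + 1*132 + 2*42 + 5*14 + 14*5 + 42*2 + 132*1 + 429*1 = 1430
  catalan(9) = 1*1430 + 1*429 + 2*132 + 5*42 + 14*14 + 42*5 + 132*2 + 429*1 + 1430*1 = 4862
Now catalan(10):
  catalan(0)*catalan(9) = 1*4862 = 4862
  catalan(1)*catalan(8) = 1*1430 = 1430
  catalan(2)*catalan(7) = 2*429 = 858
  catalan(3)*catalan(6) = 5*132 = 660
  catalan(4)*catalan(5) = 14*42 = 588
  catalan(5)*catalan(4) = 42*14 = 588
  catalan(6)*catalan(3) = 132*5 = 660
  catalan(7)*catalan(2) = 429*2 = 858
  catalan(8)*catalan(1) = 1430*1 = 1430
  catalan(9)*catalan(0) = 4862*1 = 4862
= 4862 + 1430 + 858 + 660 + 588 + 588 + 660 + 858 + 1430 + 4862
= 16796


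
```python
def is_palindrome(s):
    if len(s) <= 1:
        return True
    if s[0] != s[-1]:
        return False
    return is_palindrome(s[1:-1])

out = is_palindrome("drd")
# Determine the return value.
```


is_palindrome("drd")
"drd": s[0]='d' == s[-1]='d' -> is_palindrome("r")
"r": len <= 1 -> True
= True


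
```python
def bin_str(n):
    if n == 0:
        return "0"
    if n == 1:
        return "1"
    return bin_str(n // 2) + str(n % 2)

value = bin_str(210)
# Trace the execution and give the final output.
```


bin_str(210)
= bin_str(105) + "0"
= bin_str(52) + "1" + "0"
= bin_str(26) + "0" + "1" + "0"
= bin_str(13) + "0" + "0" + "1" + "0"
= bin_str(6) + "1" + "0" + "0" + "1" + "0"
= bin_str(3) + "0" + "1" + "0" + "0" + "1" + "0"
= bin_str(1) + "1" + "0" + "1" + "0" + "0" + "1" + "0"
= "1" + "1" + "0" + "1" + "0" + "0" + "1" + "0"
= "11010010"


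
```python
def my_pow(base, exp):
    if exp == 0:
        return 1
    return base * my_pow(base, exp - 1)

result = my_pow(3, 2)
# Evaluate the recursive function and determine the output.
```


my_pow(3, 2)
= 3 * my_pow(3, 1)
= 3 * 3 * my_pow(3, 0)
= 3 * 3 * 1
= 9


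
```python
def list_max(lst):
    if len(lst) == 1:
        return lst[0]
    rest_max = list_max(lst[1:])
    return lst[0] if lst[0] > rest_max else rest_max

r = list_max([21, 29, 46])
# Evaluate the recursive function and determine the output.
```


list_max([21, 29, 46])
= compare 21 with list_max([29, 46])
= compare 29 with list_max([46])
Base: list_max([46]) = 46
compare 29 with 46: max = 46
compare 21 with 46: max = 46
= 46


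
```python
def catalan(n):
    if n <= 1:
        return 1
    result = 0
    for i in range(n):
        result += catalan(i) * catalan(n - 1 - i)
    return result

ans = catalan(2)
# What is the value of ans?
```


catalan(2)
= sum of catalan(i) * catalan(2-1-i) for i in 0..1
  catalan(0)*catalan(1) = 1*1 = 1
  catalan(1)*catalan(0) = 1*1 = 1
= 1 + 1
= 2


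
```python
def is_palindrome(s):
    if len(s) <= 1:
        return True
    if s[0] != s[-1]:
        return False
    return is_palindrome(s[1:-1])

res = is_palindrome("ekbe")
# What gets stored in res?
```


is_palindrome("ekbe")
"ekbe": s[0]='e' == s[-1]='e' -> is_palindrome("kb")
"kb": s[0]='k' != s[-1]='b' -> False
= False


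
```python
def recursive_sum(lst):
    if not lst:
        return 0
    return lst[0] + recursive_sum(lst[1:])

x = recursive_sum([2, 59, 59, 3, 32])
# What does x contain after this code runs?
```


recursive_sum([2, 59, 59, 3, 32])
= 2 + recursive_sum([59, 59, 3, 32])
= 2 + 59 + recursive_sum([59, 3, 32])
= 2 + 59 + 59 + recursive_sum([3, 32])
= 2 + 59 + 59 + 3 + recursive_sum([32])
= 2 + 59 + 59 + 3 + 32 + recursive_sum([])
= 2 + 59 + 59 + 3 + 32 + 0
= 155


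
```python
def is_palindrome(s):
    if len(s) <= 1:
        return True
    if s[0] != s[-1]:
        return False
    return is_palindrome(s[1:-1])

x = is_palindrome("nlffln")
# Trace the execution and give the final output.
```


is_palindrome("nlffln")
"nlffln": s[0]='n' == s[-1]='n' -> is_palindrome("lffl")
"lffl": s[0]='l' == s[-1]='l' -> is_palindrome("ff")
"ff": s[0]='f' == s[-1]='f' -> is_palindrome("")
"": len <= 1 -> True
= True


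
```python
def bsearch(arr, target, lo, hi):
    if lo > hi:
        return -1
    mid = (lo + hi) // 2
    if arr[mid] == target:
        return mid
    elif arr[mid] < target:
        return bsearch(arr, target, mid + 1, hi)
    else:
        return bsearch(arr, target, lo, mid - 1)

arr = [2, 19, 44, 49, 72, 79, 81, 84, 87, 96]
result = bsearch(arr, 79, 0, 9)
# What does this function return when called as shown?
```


bsearch(arr, 79, 0, 9)
lo=0, hi=9, mid=4, arr[mid]=72
72 < 79, search right half
lo=5, hi=9, mid=7, arr[mid]=84
84 > 79, search left half
lo=5, hi=6, mid=5, arr[mid]=79
arr[5] == 79, found at index 5
= 5


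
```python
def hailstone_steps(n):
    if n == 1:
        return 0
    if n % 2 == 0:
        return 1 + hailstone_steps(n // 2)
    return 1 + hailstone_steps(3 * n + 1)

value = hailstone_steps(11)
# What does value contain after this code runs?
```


hailstone_steps(11)
11 is odd -> 3*11+1 = 34 -> hailstone_steps(34)
34 is even -> hailstone_steps(17)
17 is odd -> 3*17+1 = 52 -> hailstone_steps(52)
52 is even -> hailstone_steps(26)
26 is even -> hailstone_steps(13)
13 is odd -> 3*13+1 = 40 -> hailstone_steps(40)
40 is even -> hailstone_steps(20)
20 is even -> hailstone_steps(10)
10 is even -> hailstone_steps(5)
5 is odd -> 3*5+1 = 16 -> hailstone_steps(16)
16 is even -> hailstone_steps(8)
8 is even -> hailstone_steps(4)
4 is even -> hailstone_steps(2)
2 is even -> hailstone_steps(1)
Reached 1 after 14 steps
= 14


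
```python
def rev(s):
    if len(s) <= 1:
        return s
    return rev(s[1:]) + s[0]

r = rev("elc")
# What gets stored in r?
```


rev("elc")
= rev("lc") + "e"
= rev("c") + "l" + "e"
= "c" + "l" + "e"
= "cle"


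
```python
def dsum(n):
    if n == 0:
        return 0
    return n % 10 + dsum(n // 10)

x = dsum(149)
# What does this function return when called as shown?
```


dsum(149)
= 9 + dsum(14)
= 9 + 4 + dsum(1)
= 9 + 4 + 1 + dsum(0)
= 9 + 4 + 1 + 0
= 14


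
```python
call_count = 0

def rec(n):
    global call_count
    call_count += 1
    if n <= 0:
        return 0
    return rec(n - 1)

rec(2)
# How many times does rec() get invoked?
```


rec(2) calls rec(1) calls ... calls rec(0)
Total calls: 2 + 1 (for base case) = 3


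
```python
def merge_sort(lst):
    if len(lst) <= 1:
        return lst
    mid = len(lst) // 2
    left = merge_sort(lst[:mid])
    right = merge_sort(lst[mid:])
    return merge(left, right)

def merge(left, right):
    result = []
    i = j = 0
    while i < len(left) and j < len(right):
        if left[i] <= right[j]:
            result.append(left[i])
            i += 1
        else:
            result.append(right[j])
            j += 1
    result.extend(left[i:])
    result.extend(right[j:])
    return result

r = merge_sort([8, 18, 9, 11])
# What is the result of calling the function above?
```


merge_sort([8, 18, 9, 11])
Split into [8, 18] and [9, 11]
Left sorted: [8, 18]
Right sorted: [9, 11]
Merge [8, 18] and [9, 11]
= [8, 9, 11, 18]


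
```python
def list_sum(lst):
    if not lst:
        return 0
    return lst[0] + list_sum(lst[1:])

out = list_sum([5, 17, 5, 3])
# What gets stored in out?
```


list_sum([5, 17, 5, 3])
= 5 + list_sum([17, 5, 3])
= 5 + 17 + list_sum([5, 3])
= 5 + 17 + 5 + list_sum([3])
= 5 + 17 + 5 + 3 + list_sum([])
= 5 + 17 + 5 + 3 + 0
= 30


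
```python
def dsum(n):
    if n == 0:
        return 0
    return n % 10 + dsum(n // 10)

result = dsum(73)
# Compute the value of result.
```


dsum(73)
= 3 + dsum(7)
= 3 + 7 + dsum(0)
= 3 + 7 + 0
= 10


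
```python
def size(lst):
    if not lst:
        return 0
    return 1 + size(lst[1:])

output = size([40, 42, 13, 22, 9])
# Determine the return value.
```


size([40, 42, 13, 22, 9])
= 1 + size([42, 13, 22, 9])
= 1 + 1 + size([13, 22, 9])
= 1 + 1 + 1 + size([22, 9])
= 1 + 1 + 1 + 1 + size([9])
= 1 + 1 + 1 + 1 + 1 + size([])
= 1 + 1 + 1 + 1 + 1 + 0
= 5


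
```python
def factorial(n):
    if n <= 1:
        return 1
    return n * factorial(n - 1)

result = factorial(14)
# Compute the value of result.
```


factorial(14)
= 14 * factorial(13)
= 14 * 13 * factorial(12)
= 14 * 13 * 12 * factorial(11)
= 14 * 13 * 12 * 11 * factorial(10)
= 14 * 13 * 12 * 11 * 10 * factorial(9)
= 14 * 13 * 12 * 11 * 10 * 9 * factorial(8)
= 14 * 13 * 12 * 11 * 10 * 9 * 8 * factorial(7)
= 14 * 13 * 12 * 11 * 10 * 9 * 8 * 7 * factorial(6)
= 14 * 13 * 12 * 11 * 10 * 9 * 8 * 7 * 6 * factorial(5)
= 14 * 13 * 12 * 11 * 10 * 9 * 8 * 7 * 6 * 5 * factorial(4)
= 14 * 13 * 12 * 11 * 10 * 9 * 8 * 7 * 6 * 5 * 4 * factorial(3)
= 14 * 13 * 12 * 11 * 10 * 9 * 8 * 7 * 6 * 5 * 4 * 3 * factorial(2)
= 14 * 13 * 12 * 11 * 10 * 9 * 8 * 7 * 6 * 5 * 4 * 3 * 2 * factorial(1)
= 14 * 13 * 12 * 11 * 10 * 9 * 8 * 7 * 6 * 5 * 4 * 3 * 2 * 1
= 87178291200


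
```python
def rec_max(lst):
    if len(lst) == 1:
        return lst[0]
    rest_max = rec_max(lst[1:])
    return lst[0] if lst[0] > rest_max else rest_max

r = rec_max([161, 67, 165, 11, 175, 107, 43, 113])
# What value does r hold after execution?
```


rec_max([161, 67, 165, 11, 175, 107, 43, 113])
= compare 161 with rec_max([67, 165, 11, 175, 107, 43, 113])
= compare 67 with rec_max([165, 11, 175, 107, 43, 113])
= compare 165 with rec_max([11, 175, 107, 43, 113])
= compare 11 with rec_max([175, 107, 43, 113])
= compare 175 with rec_max([107, 43, 113])
= compare 107 with rec_max([43, 113])
= compare 43 with rec_max([113])
Base: rec_max([113]) = 113
compare 43 with 113: max = 113
compare 107 with 113: max = 113
compare 175 with 113: max = 175
compare 11 with 175: max = 175
compare 165 with 175: max = 175
compare 67 with 175: max = 175
compare 161 with 175: max = 175
= 175


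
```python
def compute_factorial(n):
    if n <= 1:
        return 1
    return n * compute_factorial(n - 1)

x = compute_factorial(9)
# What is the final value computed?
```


compute_factorial(9)
= 9 * compute_factorial(8)
= 9 * 8 * compute_factorial(7)
= 9 * 8 * 7 * compute_factorial(6)
= 9 * 8 * 7 * 6 * compute_factorial(5)
= 9 * 8 * 7 * 6 * 5 * compute_factorial(4)
= 9 * 8 * 7 * 6 * 5 * 4 * compute_factorial(3)
= 9 * 8 * 7 * 6 * 5 * 4 * 3 * compute_factorial(2)
= 9 * 8 * 7 * 6 * 5 * 4 * 3 * 2 * compute_factorial(1)
= 9 * 8 * 7 * 6 * 5 * 4 * 3 * 2 * 1
= 362880


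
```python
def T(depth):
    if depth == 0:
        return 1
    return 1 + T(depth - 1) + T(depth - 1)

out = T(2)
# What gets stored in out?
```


T(2)
= 1 + T(1) + T(1)
= 1 + 2 * T(1)
T(k) = 2^(k+1) - 1
T(0) = 1
T(1) = 3
T(2) = 7
T(2) = 2^3 - 1 = 7


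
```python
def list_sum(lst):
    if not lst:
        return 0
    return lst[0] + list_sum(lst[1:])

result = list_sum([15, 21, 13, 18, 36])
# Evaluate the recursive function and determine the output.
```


list_sum([15, 21, 13, 18, 36])
= 15 + list_sum([21, 13, 18, 36])
= 15 + 21 + list_sum([13, 18, 36])
= 15 + 21 + 13 + list_sum([18, 36])
= 15 + 21 + 13 + 18 + list_sum([36])
= 15 + 21 + 13 + 18 + 36 + list_sum([])
= 15 + 21 + 13 + 18 + 36 + 0
= 103


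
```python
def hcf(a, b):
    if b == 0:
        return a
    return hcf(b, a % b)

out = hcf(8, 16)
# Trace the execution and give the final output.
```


hcf(8, 16)
= hcf(16, 8 % 16) = hcf(16, 8)
= hcf(8, 16 % 8) = hcf(8, 0)
b == 0, return a = 8


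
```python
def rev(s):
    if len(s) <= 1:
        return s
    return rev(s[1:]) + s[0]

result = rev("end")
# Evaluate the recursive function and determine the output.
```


rev("end")
= rev("nd") + "e"
= rev("d") + "n" + "e"
= "d" + "n" + "e"
= "dne"


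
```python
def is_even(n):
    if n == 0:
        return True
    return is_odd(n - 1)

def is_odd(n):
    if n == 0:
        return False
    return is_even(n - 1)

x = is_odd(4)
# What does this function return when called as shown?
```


is_odd(4)
= is_even(3)
= is_odd(2)
= is_even(1)
= is_odd(0)
n == 0: return False
= False


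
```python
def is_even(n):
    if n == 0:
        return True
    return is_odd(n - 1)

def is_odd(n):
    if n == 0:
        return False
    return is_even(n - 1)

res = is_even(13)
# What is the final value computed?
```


is_even(13)
= is_odd(12)
= is_even(11)
= is_odd(10)
= is_even(9)
= is_odd(8)
= is_even(7)
= is_odd(6)
= is_even(5)
= is_odd(4)
= is_even(3)
= is_odd(2)
= is_even(1)
= is_odd(0)
n == 0: return False
= False


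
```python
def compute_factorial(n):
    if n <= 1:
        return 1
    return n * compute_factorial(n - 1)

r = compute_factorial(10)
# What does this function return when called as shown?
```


compute_factorial(10)
= 10 * compute_factorial(9)
= 10 * 9 * compute_factorial(8)
= 10 * 9 * 8 * compute_factorial(7)
= 10 * 9 * 8 * 7 * compute_factorial(6)
= 10 * 9 * 8 * 7 * 6 * compute_factorial(5)
= 10 * 9 * 8 * 7 * 6 * 5 * compute_factorial(4)
= 10 * 9 * 8 * 7 * 6 * 5 * 4 * compute_factorial(3)
= 10 * 9 * 8 * 7 * 6 * 5 * 4 * 3 * compute_factorial(2)
= 10 * 9 * 8 * 7 * 6 * 5 * 4 * 3 * 2 * compute_factorial(1)
= 10 * 9 * 8 * 7 * 6 * 5 * 4 * 3 * 2 * 1
= 3628800


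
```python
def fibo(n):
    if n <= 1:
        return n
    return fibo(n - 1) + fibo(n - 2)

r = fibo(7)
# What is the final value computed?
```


fibo(7)
= fibo(6) + fibo(5)
= (fibo(5) + fibo(4)) + fibo(5)
Computing bottom-up: fibo(0)=0, fibo(1)=1, fibo(2)=1, fibo(3)=2, fibo(4)=3, fibo(5)=5, fibo(6)=8, fibo(7)=13
= 13


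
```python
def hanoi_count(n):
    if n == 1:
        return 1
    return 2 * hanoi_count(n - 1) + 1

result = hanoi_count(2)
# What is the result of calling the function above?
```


hanoi_count(2)
= 2 * hanoi_count(1) + 1
Now compute bottom-up:
hanoi_count(1) = 1
hanoi_count(2) = 2 * 1 + 1 = 3
= 3


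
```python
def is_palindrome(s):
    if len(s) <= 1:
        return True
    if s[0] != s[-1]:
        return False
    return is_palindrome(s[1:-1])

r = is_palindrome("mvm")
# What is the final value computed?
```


is_palindrome("mvm")
"mvm": s[0]='m' == s[-1]='m' -> is_palindrome("v")
"v": len <= 1 -> True
= True


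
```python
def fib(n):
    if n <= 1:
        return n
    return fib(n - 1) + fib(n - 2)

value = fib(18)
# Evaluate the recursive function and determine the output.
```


fib(18)
= fib(17) + fib(16)
= (fib(16) + fib(15)) + fib(16)
Computing bottom-up: fib(0)=0, fib(1)=1, fib(2)=1, fib(3)=2, fib(4)=3, fib(5)=5, fib(6)=8, fib(7)=13, fib(8)=21, fib(9)=34, fib(10)=55, fib(11)=89, fib(12)=144, fib(13)=233, fib(14)=377, fib(15)=610, fib(16)=987, fib(17)=1597, fib(18)=2584
= 2584


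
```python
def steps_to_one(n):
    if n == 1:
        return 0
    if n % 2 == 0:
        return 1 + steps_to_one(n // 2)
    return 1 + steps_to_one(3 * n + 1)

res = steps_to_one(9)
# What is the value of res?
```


steps_to_one(9)
9 is odd -> 3*9+1 = 28 -> steps_to_one(28)
28 is even -> steps_to_one(14)
14 is even -> steps_to_one(7)
7 is odd -> 3*7+1 = 22 -> steps_to_one(22)
22 is even -> steps_to_one(11)
11 is odd -> 3*11+1 = 34 -> steps_to_one(34)
34 is even -> steps_to_one(17)
17 is odd -> 3*17+1 = 52 -> steps_to_one(52)
52 is even -> steps_to_one(26)
26 is even -> steps_to_one(13)
13 is odd -> 3*13+1 = 40 -> steps_to_one(40)
40 is even -> steps_to_one(20)
20 is even -> steps_to_one(10)
10 is even -> steps_to_one(5)
5 is odd -> 3*5+1 = 16 -> steps_to_one(16)
16 is even -> steps_to_one(8)
8 is even -> steps_to_one(4)
4 is even -> steps_to_one(2)
2 is even -> steps_to_one(1)
Reached 1 after 19 steps
= 19


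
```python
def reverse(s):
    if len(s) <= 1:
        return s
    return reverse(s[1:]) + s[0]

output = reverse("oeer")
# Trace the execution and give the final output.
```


reverse("oeer")
= reverse("eer") + "o"
= reverse("er") + "e" + "o"
= reverse("r") + "e" + "e" + "o"
= "r" + "e" + "e" + "o"
= "reeo"


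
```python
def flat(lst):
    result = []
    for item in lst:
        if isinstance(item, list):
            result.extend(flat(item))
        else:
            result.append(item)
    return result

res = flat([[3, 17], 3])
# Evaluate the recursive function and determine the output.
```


flat([[3, 17], 3])
Processing each element:
  [3, 17] is a list -> flat recursively -> [3, 17]
  3 is not a list -> append 3
= [3, 17, 3]


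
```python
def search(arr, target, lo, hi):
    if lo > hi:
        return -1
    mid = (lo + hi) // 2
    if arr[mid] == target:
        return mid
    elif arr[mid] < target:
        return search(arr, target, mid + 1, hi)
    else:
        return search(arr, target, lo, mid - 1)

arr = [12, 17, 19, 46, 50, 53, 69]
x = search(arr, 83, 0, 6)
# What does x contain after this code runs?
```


search(arr, 83, 0, 6)
lo=0, hi=6, mid=3, arr[mid]=46
46 < 83, search right half
lo=4, hi=6, mid=5, arr[mid]=53
53 < 83, search right half
lo=6, hi=6, mid=6, arr[mid]=69
69 < 83, search right half
lo > hi, target not found, return -1
= -1


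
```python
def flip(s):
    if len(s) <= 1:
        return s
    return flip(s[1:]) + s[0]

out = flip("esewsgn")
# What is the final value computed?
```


flip("esewsgn")
= flip("sewsgn") + "e"
= flip("ewsgn") + "s" + "e"
= flip("wsgn") + "e" + "s" + "e"
= flip("sgn") + "w" + "e" + "s" + "e"
= flip("gn") + "s" + "w" + "e" + "s" + "e"
= flip("n") + "g" + "s" + "w" + "e" + "s" + "e"
= "n" + "g" + "s" + "w" + "e" + "s" + "e"
= "ngswese"


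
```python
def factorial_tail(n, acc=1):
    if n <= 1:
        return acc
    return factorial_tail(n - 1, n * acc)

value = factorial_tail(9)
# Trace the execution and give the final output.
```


factorial_tail(9, 1)
= factorial_tail(8, 9 * 1) = factorial_tail(8, 9)
= factorial_tail(7, 8 * 9) = factorial_tail(7, 72)
= factorial_tail(6, 7 * 72) = factorial_tail(6, 504)
= factorial_tail(5, 6 * 504) = factorial_tail(5, 3024)
= factorial_tail(4, 5 * 3024) = factorial_tail(4, 15120)
= factorial_tail(3, 4 * 15120) = factorial_tail(3, 60480)
= factorial_tail(2, 3 * 60480) = factorial_tail(2, 181440)
= factorial_tail(1, 2 * 181440) = factorial_tail(1, 362880)
n <= 1, return acc = 362880


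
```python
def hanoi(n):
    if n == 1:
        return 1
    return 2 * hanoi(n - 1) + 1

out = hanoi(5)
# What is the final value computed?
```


hanoi(5)
= 2 * hanoi(4) + 1
= 2 * (2 * hanoi(3) + 1) + 1
= 2 * (2 * (2 * hanoi(2) + 1) + 1) + 1
= 2 * (2 * (2 * (2 * hanoi(1) + 1) + 1) + 1) + 1
Now compute bottom-up:
hanoi(1) = 1
hanoi(2) = 2 * 1 + 1 = 3
hanoi(3) = 2 * 3 + 1 = 7
hanoi(4) = 2 * 7 + 1 = 15
hanoi(5) = 2 * 15 + 1 = 31
= 31


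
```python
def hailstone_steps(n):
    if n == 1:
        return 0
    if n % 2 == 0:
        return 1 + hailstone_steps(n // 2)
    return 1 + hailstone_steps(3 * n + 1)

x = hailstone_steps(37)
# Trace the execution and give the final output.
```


hailstone_steps(37)
37 is odd -> 3*37+1 = 112 -> hailstone_steps(112)
112 is even -> hailstone_steps(56)
56 is even -> hailstone_steps(28)
28 is even -> hailstone_steps(14)
14 is even -> hailstone_steps(7)
7 is odd -> 3*7+1 = 22 -> hailstone_steps(22)
22 is even -> hailstone_steps(11)
11 is odd -> 3*11+1 = 34 -> hailstone_steps(34)
34 is even -> hailstone_steps(17)
17 is odd -> 3*17+1 = 52 -> hailstone_steps(52)
52 is even -> hailstone_steps(26)
26 is even -> hailstone_steps(13)
13 is odd -> 3*13+1 = 40 -> hailstone_steps(40)
40 is even -> hailstone_steps(20)
20 is even -> hailstone_steps(10)
10 is even -> hailstone_steps(5)
5 is odd -> 3*5+1 = 16 -> hailstone_steps(16)
16 is even -> hailstone_steps(8)
8 is even -> hailstone_steps(4)
4 is even -> hailstone_steps(2)
2 is even -> hailstone_steps(1)
Reached 1 after 21 steps
= 21


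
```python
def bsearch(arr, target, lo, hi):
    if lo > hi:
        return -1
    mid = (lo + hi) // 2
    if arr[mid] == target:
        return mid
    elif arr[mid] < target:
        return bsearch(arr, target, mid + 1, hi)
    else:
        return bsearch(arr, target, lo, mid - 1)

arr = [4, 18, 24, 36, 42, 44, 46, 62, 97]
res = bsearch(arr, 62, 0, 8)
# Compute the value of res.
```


bsearch(arr, 62, 0, 8)
lo=0, hi=8, mid=4, arr[mid]=42
42 < 62, search right half
lo=5, hi=8, mid=6, arr[mid]=46
46 < 62, search right half
lo=7, hi=8, mid=7, arr[mid]=62
arr[7] == 62, found at index 7
= 7


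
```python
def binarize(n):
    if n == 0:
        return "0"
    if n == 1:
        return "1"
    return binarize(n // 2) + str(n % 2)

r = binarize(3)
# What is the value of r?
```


binarize(3)
= binarize(1) + "1"
= "1" + "1"
= "11"


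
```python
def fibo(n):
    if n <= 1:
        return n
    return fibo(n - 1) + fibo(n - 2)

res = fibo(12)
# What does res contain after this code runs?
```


fibo(12)
= fibo(11) + fibo(10)
= (fibo(10) + fibo(9)) + fibo(10)
Computing bottom-up: fibo(0)=0, fibo(1)=1, fibo(2)=1, fibo(3)=2, fibo(4)=3, fibo(5)=5, fibo(6)=8, fibo(7)=13, fibo(8)=21, fibo(9)=34, fibo(10)=55, fibo(11)=89, fibo(12)=144
= 144


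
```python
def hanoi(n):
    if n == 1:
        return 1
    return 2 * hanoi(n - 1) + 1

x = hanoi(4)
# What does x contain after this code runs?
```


hanoi(4)
= 2 * hanoi(3) + 1
= 2 * (2 * hanoi(2) + 1) + 1
= 2 * (2 * (2 * hanoi(1) + 1) + 1) + 1
Now compute bottom-up:
hanoi(1) = 1
hanoi(2) = 2 * 1 + 1 = 3
hanoi(3) = 2 * 3 + 1 = 7
hanoi(4) = 2 * 7 + 1 = 15
= 15


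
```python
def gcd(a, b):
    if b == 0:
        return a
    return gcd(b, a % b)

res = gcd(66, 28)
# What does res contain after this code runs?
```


gcd(66, 28)
= gcd(28, 66 % 28) = gcd(28, 10)
= gcd(10, 28 % 10) = gcd(10, 8)
= gcd(8, 10 % 8) = gcd(8, 2)
= gcd(2, 8 % 2) = gcd(2, 0)
b == 0, return a = 2


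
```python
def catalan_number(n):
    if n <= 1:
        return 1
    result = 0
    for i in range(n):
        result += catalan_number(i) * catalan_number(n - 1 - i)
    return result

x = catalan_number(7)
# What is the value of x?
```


catalan_number(7)
= sum of catalan_number(i) * catalan_number(7-1-i) for i in 0..6
First compute sub-values bottom-up:
  catalan_number(0) = 1, catalan_number(1) = 1
  catalan_number(2) = 1*1 + 1*1 = 2
  catalan_number(3) = 1*2 + 1*1 + 2*1 = 5
  catalan_number(4) = 1*5 + 1*2 + 2*1 + 5*1 = 14
  catalan_number(5) = 1*14 + 1*5 + 2*2 + 5*1 + 14*1 = 42
  catalan_number(6) = 1*42 + 1*14 + 2*5 + 5*2 + 14*1 + 42*1 = 132
Now catalan_number(7):
  catalan_number(0)*catalan_number(6) = 1*132 = 132
  catalan_number(1)*catalan_number(5) = 1*42 = 42
  catalan_number(2)*catalan_number(4) = 2*14 = 28
  catalan_number(3)*catalan_number(3) = 5*5 = 25
  catalan_number(4)*catalan_number(2) = 14*2 = 28
  catalan_number(5)*catalan_number(1) = 42*1 = 42
  catalan_number(6)*catalan_number(0) = 132*1 = 132
= 132 + 42 + 28 + 25 + 28 + 42 + 132
= 429


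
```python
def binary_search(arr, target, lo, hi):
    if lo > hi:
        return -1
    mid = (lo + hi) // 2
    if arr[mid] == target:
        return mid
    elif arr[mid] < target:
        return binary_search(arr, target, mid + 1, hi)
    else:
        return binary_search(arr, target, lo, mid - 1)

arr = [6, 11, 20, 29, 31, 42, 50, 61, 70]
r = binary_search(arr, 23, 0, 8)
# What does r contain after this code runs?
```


binary_search(arr, 23, 0, 8)
lo=0, hi=8, mid=4, arr[mid]=31
31 > 23, search left half
lo=0, hi=3, mid=1, arr[mid]=11
11 < 23, search right half
lo=2, hi=3, mid=2, arr[mid]=20
20 < 23, search right half
lo=3, hi=3, mid=3, arr[mid]=29
29 > 23, search left half
lo > hi, target not found, return -1
= -1


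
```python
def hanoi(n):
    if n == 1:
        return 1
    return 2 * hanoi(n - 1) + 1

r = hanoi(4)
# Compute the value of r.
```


hanoi(4)
= 2 * hanoi(3) + 1
= 2 * (2 * hanoi(2) + 1) + 1
= 2 * (2 * (2 * hanoi(1) + 1) + 1) + 1
Now compute bottom-up:
hanoi(1) = 1
hanoi(2) = 2 * 1 + 1 = 3
hanoi(3) = 2 * 3 + 1 = 7
hanoi(4) = 2 * 7 + 1 = 15
= 15


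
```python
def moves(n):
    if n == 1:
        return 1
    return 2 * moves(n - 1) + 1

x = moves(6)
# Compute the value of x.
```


moves(6)
= 2 * moves(5) + 1
= 2 * (2 * moves(4) + 1) + 1
= 2 * (2 * (2 * moves(3) + 1) + 1) + 1
= 2 * (2 * (2 * (2 * moves(2) + 1) + 1) + 1) + 1
= 2 * (2 * (2 * (2 * (2 * moves(1) + 1) + 1) + 1) + 1) + 1
Now compute bottom-up:
moves(1) = 1
moves(2) = 2 * 1 + 1 = 3
moves(3) = 2 * 3 + 1 = 7
moves(4) = 2 * 7 + 1 = 15
moves(5) = 2 * 15 + 1 = 31
moves(6) = 2 * 31 + 1 = 63
= 63


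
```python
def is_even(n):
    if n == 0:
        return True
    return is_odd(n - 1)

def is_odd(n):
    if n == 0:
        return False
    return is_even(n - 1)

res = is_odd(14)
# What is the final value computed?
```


is_odd(14)
= is_even(13)
= is_odd(12)
= is_even(11)
= is_odd(10)
= is_even(9)
= is_odd(8)
= is_even(7)
= is_odd(6)
= is_even(5)
= is_odd(4)
= is_even(3)
= is_odd(2)
= is_even(1)
= is_odd(0)
n == 0: return False
= False


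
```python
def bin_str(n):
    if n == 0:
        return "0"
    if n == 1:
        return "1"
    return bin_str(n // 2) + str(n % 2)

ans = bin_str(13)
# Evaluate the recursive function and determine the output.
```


bin_str(13)
= bin_str(6) + "1"
= bin_str(3) + "0" + "1"
= bin_str(1) + "1" + "0" + "1"
= "1" + "1" + "0" + "1"
= "1101"


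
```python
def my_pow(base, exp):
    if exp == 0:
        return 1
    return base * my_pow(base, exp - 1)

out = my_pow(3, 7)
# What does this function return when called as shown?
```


my_pow(3, 7)
= 3 * my_pow(3, 6)
= 3 * 3 * my_pow(3, 5)
= 3 * 3 * 3 * my_pow(3, 4)
= 3 * 3 * 3 * 3 * my_pow(3, 3)
= 3 * 3 * 3 * 3 * 3 * my_pow(3, 2)
= 3 * 3 * 3 * 3 * 3 * 3 * my_pow(3, 1)
= 3 * 3 * 3 * 3 * 3 * 3 * 3 * my_pow(3, 0)
= 3 * 3 * 3 * 3 * 3 * 3 * 3 * 1
= 2187


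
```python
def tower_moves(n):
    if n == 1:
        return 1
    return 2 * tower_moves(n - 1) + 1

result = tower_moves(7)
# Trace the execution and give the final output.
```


tower_moves(7)
= 2 * tower_moves(6) + 1
= 2 * (2 * tower_moves(5) + 1) + 1
= 2 * (2 * (2 * tower_moves(4) + 1) + 1) + 1
= 2 * (2 * (2 * (2 * tower_moves(3) + 1) + 1) + 1) + 1
= 2 * (2 * (2 * (2 * (2 * tower_moves(2) + 1) + 1) + 1) + 1) + 1
= 2 * (2 * (2 * (2 * (2 * (2 * tower_moves(1) + 1) + 1) + 1) + 1) + 1) + 1
Now compute bottom-up:
tower_moves(1) = 1
tower_moves(2) = 2 * 1 + 1 = 3
tower_moves(3) = 2 * 3 + 1 = 7
tower_moves(4) = 2 * 7 + 1 = 15
tower_moves(5) = 2 * 15 + 1 = 31
tower_moves(6) = 2 * 31 + 1 = 63
tower_moves(7) = 2 * 63 + 1 = 127
= 127


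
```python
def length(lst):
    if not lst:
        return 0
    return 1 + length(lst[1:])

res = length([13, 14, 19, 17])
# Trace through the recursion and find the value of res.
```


length([13, 14, 19, 17])
= 1 + length([14, 19, 17])
= 1 + 1 + length([19, 17])
= 1 + 1 + 1 + length([17])
= 1 + 1 + 1 + 1 + length([])
= 1 + 1 + 1 + 1 + 0
= 4


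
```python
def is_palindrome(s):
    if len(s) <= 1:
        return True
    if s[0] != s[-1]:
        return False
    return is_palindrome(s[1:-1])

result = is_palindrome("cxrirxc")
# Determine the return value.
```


is_palindrome("cxrirxc")
"cxrirxc": s[0]='c' == s[-1]='c' -> is_palindrome("xrirx")
"xrirx": s[0]='x' == s[-1]='x' -> is_palindrome("rir")
"rir": s[0]='r' == s[-1]='r' -> is_palindrome("i")
"i": len <= 1 -> True
= True


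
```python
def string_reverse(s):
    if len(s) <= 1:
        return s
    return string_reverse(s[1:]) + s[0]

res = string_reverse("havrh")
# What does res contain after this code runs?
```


string_reverse("havrh")
= string_reverse("avrh") + "h"
= string_reverse("vrh") + "a" + "h"
= string_reverse("rh") + "v" + "a" + "h"
= string_reverse("h") + "r" + "v" + "a" + "h"
= "h" + "r" + "v" + "a" + "h"
= "hrvah"


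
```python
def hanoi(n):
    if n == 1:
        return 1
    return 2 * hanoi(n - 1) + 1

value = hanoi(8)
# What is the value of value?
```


hanoi(8)
= 2 * hanoi(7) + 1
= 2 * (2 * hanoi(6) + 1) + 1
= 2 * (2 * (2 * hanoi(5) + 1) + 1) + 1
= 2 * (2 * (2 * (2 * hanoi(4) + 1) + 1) + 1) + 1
= 2 * (2 * (2 * (2 * (2 * hanoi(3) + 1) + 1) + 1) + 1) + 1
= 2 * (2 * (2 * (2 * (2 * (2 * hanoi(2) + 1) + 1) + 1) + 1) + 1) + 1
= 2 * (2 * (2 * (2 * (2 * (2 * (2 * hanoi(1) + 1) + 1) + 1) + 1) + 1) + 1) + 1
Now compute bottom-up:
hanoi(1) = 1
hanoi(2) = 2 * 1 + 1 = 3
hanoi(3) = 2 * 3 + 1 = 7
hanoi(4) = 2 * 7 + 1 = 15
hanoi(5) = 2 * 15 + 1 = 31
hanoi(6) = 2 * 31 + 1 = 63
hanoi(7) = 2 * 63 + 1 = 127
hanoi(8) = 2 * 127 + 1 = 255
= 255


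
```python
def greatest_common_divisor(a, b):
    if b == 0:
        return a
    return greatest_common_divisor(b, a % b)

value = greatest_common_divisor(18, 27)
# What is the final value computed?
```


greatest_common_divisor(18, 27)
= greatest_common_divisor(27, 18 % 27) = greatest_common_divisor(27, 18)
= greatest_common_divisor(18, 27 % 18) = greatest_common_divisor(18, 9)
= greatest_common_divisor(9, 18 % 9) = greatest_common_divisor(9, 0)
b == 0, return a = 9


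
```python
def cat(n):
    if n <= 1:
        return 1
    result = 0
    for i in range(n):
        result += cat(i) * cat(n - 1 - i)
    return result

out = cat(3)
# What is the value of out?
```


cat(3)
= sum of cat(i) * cat(3-1-i) for i in 0..2
First compute sub-values bottom-up:
  cat(0) = 1, cat(1) = 1
  cat(2) = 1*1 + 1*1 = 2
Now cat(3):
  cat(0)*cat(2) = 1*2 = 2
  cat(1)*cat(1) = 1*1 = 1
  cat(2)*cat(0) = 2*1 = 2
= 2 + 1 + 2
= 5


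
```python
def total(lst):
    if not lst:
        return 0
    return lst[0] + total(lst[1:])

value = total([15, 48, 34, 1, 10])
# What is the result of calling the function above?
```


total([15, 48, 34, 1, 10])
= 15 + total([48, 34, 1, 10])
= 15 + 48 + total([34, 1, 10])
= 15 + 48 + 34 + total([1, 10])
= 15 + 48 + 34 + 1 + total([10])
= 15 + 48 + 34 + 1 + 10 + total([])
= 15 + 48 + 34 + 1 + 10 + 0
= 108


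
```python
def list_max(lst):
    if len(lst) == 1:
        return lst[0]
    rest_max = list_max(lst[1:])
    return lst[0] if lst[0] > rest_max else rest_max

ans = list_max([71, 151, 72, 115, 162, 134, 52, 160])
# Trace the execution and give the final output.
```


list_max([71, 151, 72, 115, 162, 134, 52, 160])
= compare 71 with list_max([151, 72, 115, 162, 134, 52, 160])
= compare 151 with list_max([72, 115, 162, 134, 52, 160])
= compare 72 with list_max([115, 162, 134, 52, 160])
= compare 115 with list_max([162, 134, 52, 160])
= compare 162 with list_max([134, 52, 160])
= compare 134 with list_max([52, 160])
= compare 52 with list_max([160])
Base: list_max([160]) = 160
compare 52 with 160: max = 160
compare 134 with 160: max = 160
compare 162 with 160: max = 162
compare 115 with 162: max = 162
compare 72 with 162: max = 162
compare 151 with 162: max = 162
compare 71 with 162: max = 162
= 162


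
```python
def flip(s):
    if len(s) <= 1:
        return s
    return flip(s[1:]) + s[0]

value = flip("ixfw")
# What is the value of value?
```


flip("ixfw")
= flip("xfw") + "i"
= flip("fw") + "x" + "i"
= flip("w") + "f" + "x" + "i"
= "w" + "f" + "x" + "i"
= "wfxi"


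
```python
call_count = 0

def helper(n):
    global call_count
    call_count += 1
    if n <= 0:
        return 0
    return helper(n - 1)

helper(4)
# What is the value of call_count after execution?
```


helper(4) calls helper(3) calls ... calls helper(0)
Total calls: 4 + 1 (for base case) = 5


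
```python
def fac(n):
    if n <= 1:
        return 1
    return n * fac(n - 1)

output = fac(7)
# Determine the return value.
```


fac(7)
= 7 * fac(6)
= 7 * 6 * fac(5)
= 7 * 6 * 5 * fac(4)
= 7 * 6 * 5 * 4 * fac(3)
= 7 * 6 * 5 * 4 * 3 * fac(2)
= 7 * 6 * 5 * 4 * 3 * 2 * fac(1)
= 7 * 6 * 5 * 4 * 3 * 2 * 1
= 5040


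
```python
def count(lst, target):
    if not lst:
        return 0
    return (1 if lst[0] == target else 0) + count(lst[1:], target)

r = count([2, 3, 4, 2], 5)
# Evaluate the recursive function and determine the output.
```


count([2, 3, 4, 2], 5)
lst[0]=2 != 5: 0 + count([3, 4, 2], 5)
lst[0]=3 != 5: 0 + count([4, 2], 5)
lst[0]=4 != 5: 0 + count([2], 5)
lst[0]=2 != 5: 0 + count([], 5)
= 0


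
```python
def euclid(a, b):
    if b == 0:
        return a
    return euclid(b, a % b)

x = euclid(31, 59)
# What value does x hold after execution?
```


euclid(31, 59)
= euclid(59, 31 % 59) = euclid(59, 31)
= euclid(31, 59 % 31) = euclid(31, 28)
= euclid(28, 31 % 28) = euclid(28, 3)
= euclid(3, 28 % 3) = euclid(3, 1)
= euclid(1, 3 % 1) = euclid(1, 0)
b == 0, return a = 1


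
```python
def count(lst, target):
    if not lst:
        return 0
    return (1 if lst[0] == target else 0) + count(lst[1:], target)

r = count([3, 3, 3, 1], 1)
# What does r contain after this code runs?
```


count([3, 3, 3, 1], 1)
lst[0]=3 != 1: 0 + count([3, 3, 1], 1)
lst[0]=3 != 1: 0 + count([3, 1], 1)
lst[0]=3 != 1: 0 + count([1], 1)
lst[0]=1 == 1: 1 + count([], 1)
= 1


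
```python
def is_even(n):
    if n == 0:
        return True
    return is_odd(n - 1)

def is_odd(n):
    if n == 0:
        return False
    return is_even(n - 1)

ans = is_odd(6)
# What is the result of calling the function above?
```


is_odd(6)
= is_even(5)
= is_odd(4)
= is_even(3)
= is_odd(2)
= is_even(1)
= is_odd(0)
n == 0: return False
= False


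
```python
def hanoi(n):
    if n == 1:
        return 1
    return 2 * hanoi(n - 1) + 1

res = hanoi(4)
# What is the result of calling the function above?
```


hanoi(4)
= 2 * hanoi(3) + 1
= 2 * (2 * hanoi(2) + 1) + 1
= 2 * (2 * (2 * hanoi(1) + 1) + 1) + 1
Now compute bottom-up:
hanoi(1) = 1
hanoi(2) = 2 * 1 + 1 = 3
hanoi(3) = 2 * 3 + 1 = 7
hanoi(4) = 2 * 7 + 1 = 15
= 15


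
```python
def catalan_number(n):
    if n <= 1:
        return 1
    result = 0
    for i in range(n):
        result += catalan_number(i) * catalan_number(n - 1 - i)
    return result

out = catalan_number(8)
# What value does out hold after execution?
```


catalan_number(8)
= sum of catalan_number(i) * catalan_number(8-1-i) for i in 0..7
First compute sub-values bottom-up:
  catalan_number(0) = 1, catalan_number(1) = 1
  catalan_number(2) = 1*1 + 1*1 = 2
  catalan_number(3) = 1*2 + 1*1 + 2*1 = 5
  catalan_number(4) = 1*5 + 1*2 + 2*1 + 5*1 = 14
  catalan_number(5) = 1*14 + 1*5 + 2*2 + 5*1 + 14*1 = 42
  catalan_number(6) = 1*42 + 1*14 + 2*5 + 5*2 + 14*1 + 42*1 = 132
  catalan_number(7) = 1*132 + 1*42 + 2*14 + 5*5 + 14*2 + 42*1 + 132*1 = 429
Now catalan_number(8):
  catalan_number(0)*catalan_number(7) = 1*429 = 429
  catalan_number(1)*catalan_number(6) = 1*132 = 132
  catalan_number(2)*catalan_number(5) = 2*42 = 84
  catalan_number(3)*catalan_number(4) = 5*14 = 70
  catalan_number(4)*catalan_number(3) = 14*5 = 70
  catalan_number(5)*catalan_number(2) = 42*2 = 84
  catalan_number(6)*catalan_number(1) = 132*1 = 132
  catalan_number(7)*catalan_number(0) = 429*1 = 429
= 429 + 132 + 84 + 70 + 70 + 84 + 132 + 429
= 1430


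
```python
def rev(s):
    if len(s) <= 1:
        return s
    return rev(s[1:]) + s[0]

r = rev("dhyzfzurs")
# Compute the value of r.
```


rev("dhyzfzurs")
= rev("hyzfzurs") + "d"
= rev("yzfzurs") + "h" + "d"
= rev("zfzurs") + "y" + "h" + "d"
= rev("fzurs") + "z" + "y" + "h" + "d"
= rev("zurs") + "f" + "z" + "y" + "h" + "d"
= rev("urs") + "z" + "f" + "z" + "y" + "h" + "d"
= rev("rs") + "u" + "z" + "f" + "z" + "y" + "h" + "d"
= rev("s") + "r" + "u" + "z" + "f" + "z" + "y" + "h" + "d"
= "s" + "r" + "u" + "z" + "f" + "z" + "y" + "h" + "d"
= "sruzfzyhd"


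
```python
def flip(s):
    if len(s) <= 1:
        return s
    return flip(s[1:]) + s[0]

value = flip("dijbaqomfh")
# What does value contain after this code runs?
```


flip("dijbaqomfh")
= flip("ijbaqomfh") + "d"
= flip("jbaqomfh") + "i" + "d"
= flip("baqomfh") + "j" + "i" + "d"
= flip("aqomfh") + "b" + "j" + "i" + "d"
= flip("qomfh") + "a" + "b" + "j" + "i" + "d"
= flip("omfh") + "q" + "a" + "b" + "j" + "i" + "d"
= flip("mfh") + "o" + "q" + "a" + "b" + "j" + "i" + "d"
= flip("fh") + "m" + "o" + "q" + "a" + "b" + "j" + "i" + "d"
= flip("h") + "f" + "m" + "o" + "q" + "a" + "b" + "j" + "i" + "d"
= "h" + "f" + "m" + "o" + "q" + "a" + "b" + "j" + "i" + "d"
= "hfmoqabjid"


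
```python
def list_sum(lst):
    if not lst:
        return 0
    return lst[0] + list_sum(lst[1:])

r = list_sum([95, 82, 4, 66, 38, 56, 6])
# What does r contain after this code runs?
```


list_sum([95, 82, 4, 66, 38, 56, 6])
= 95 + list_sum([82, 4, 66, 38, 56, 6])
= 95 + 82 + list_sum([4, 66, 38, 56, 6])
= 95 + 82 + 4 + list_sum([66, 38, 56, 6])
= 95 + 82 + 4 + 66 + list_sum([38, 56, 6])
= 95 + 82 + 4 + 66 + 38 + list_sum([56, 6])
= 95 + 82 + 4 + 66 + 38 + 56 + list_sum([6])
= 95 + 82 + 4 + 66 + 38 + 56 + 6 + list_sum([])
= 95 + 82 + 4 + 66 + 38 + 56 + 6 + 0
= 347


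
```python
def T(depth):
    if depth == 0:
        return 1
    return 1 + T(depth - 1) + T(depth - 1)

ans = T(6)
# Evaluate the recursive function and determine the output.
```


T(6)
= 1 + T(5) + T(5)
= 1 + 2 * T(5)
T(k) = 2^(k+1) - 1
T(0) = 1
T(1) = 3
T(2) = 7
T(3) = 15
T(4) = 31
T(6) = 2^7 - 1 = 127


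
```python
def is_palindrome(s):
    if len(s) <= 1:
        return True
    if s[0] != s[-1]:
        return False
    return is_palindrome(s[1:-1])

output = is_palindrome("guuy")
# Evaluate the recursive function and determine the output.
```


is_palindrome("guuy")
"guuy": s[0]='g' != s[-1]='y' -> False
= False


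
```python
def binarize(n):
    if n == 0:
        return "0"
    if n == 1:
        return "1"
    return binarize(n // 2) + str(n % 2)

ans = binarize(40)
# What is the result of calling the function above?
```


binarize(40)
= binarize(20) + "0"
= binarize(10) + "0" + "0"
= binarize(5) + "0" + "0" + "0"
= binarize(2) + "1" + "0" + "0" + "0"
= binarize(1) + "0" + "1" + "0" + "0" + "0"
= "1" + "0" + "1" + "0" + "0" + "0"
= "101000"


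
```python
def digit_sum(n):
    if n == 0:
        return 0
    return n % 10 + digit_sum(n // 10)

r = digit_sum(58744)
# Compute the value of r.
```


digit_sum(58744)
= 4 + digit_sum(5874)
= 4 + 4 + digit_sum(587)
= 4 + 4 + 7 + digit_sum(58)
= 4 + 4 + 7 + 8 + digit_sum(5)
= 4 + 4 + 7 + 8 + 5 + digit_sum(0)
= 4 + 4 + 7 + 8 + 5 + 0
= 28


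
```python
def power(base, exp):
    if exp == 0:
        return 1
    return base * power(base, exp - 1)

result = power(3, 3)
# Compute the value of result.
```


power(3, 3)
= 3 * power(3, 2)
= 3 * 3 * power(3, 1)
= 3 * 3 * 3 * power(3, 0)
= 3 * 3 * 3 * 1
= 27


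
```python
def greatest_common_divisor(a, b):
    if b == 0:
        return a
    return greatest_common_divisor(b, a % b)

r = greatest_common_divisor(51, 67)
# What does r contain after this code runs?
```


greatest_common_divisor(51, 67)
= greatest_common_divisor(67, 51 % 67) = greatest_common_divisor(67, 51)
= greatest_common_divisor(51, 67 % 51) = greatest_common_divisor(51, 16)
= greatest_common_divisor(16, 51 % 16) = greatest_common_divisor(16, 3)
= greatest_common_divisor(3, 16 % 3) = greatest_common_divisor(3, 1)
= greatest_common_divisor(1, 3 % 1) = greatest_common_divisor(1, 0)
b == 0, return a = 1


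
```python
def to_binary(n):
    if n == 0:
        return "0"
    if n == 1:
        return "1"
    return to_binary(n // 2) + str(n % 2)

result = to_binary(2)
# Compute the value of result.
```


to_binary(2)
= to_binary(1) + "0"
= "1" + "0"
= "10"


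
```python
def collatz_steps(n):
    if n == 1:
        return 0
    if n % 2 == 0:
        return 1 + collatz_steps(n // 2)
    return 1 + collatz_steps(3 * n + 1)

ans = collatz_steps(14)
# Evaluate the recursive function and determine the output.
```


collatz_steps(14)
14 is even -> collatz_steps(7)
7 is odd -> 3*7+1 = 22 -> collatz_steps(22)
22 is even -> collatz_steps(11)
11 is odd -> 3*11+1 = 34 -> collatz_steps(34)
34 is even -> collatz_steps(17)
17 is odd -> 3*17+1 = 52 -> collatz_steps(52)
52 is even -> collatz_steps(26)
26 is even -> collatz_steps(13)
13 is odd -> 3*13+1 = 40 -> collatz_steps(40)
40 is even -> collatz_steps(20)
20 is even -> collatz_steps(10)
10 is even -> collatz_steps(5)
5 is odd -> 3*5+1 = 16 -> collatz_steps(16)
16 is even -> collatz_steps(8)
8 is even -> collatz_steps(4)
4 is even -> collatz_steps(2)
2 is even -> collatz_steps(1)
Reached 1 after 17 steps
= 17
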